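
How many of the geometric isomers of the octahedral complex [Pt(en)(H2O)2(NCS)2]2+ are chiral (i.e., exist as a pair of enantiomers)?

1

Each en is bidentate and must span two cis positions.
Systematic placement gives 3 geometric isomers: H2O trans, NCS cis; H2O cis, NCS cis (chiral); H2O cis, NCS trans.
One of these lacks any improper symmetry element and so occurs as an enantiomeric pair, giving 3 + 1 = 4 stereoisomers in total.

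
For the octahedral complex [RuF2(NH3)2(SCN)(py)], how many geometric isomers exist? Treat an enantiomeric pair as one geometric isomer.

6

In an octahedral complex each vertex has one trans partner and four cis neighbours.
The distinct arrangements are (6 in all): F trans, NH3 trans; F trans, NH3 cis; F cis, NH3 cis (3 arrangements, 2 chiral); F cis, NH3 trans.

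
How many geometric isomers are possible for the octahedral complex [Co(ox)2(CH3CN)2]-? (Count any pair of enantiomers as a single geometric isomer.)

2

An octahedron has six vertices in three trans pairs; every non-trans pair is cis.
Each ox is bidentate and must span two cis positions.
There are 2 geometric isomers: CH3CN trans; CH3CN cis (chiral).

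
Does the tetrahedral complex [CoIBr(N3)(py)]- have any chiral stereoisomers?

yes

Only one geometric arrangement is possible; it has no improper symmetry element, so it exists as a pair of enantiomers (2 stereoisomers).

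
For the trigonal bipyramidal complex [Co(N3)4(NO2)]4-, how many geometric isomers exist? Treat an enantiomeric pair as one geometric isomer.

A trigonal bipyramid has two axial and three equatorial sites, which are chemically inequivalent.
Working through the distinct placements yields 2 geometric isomers: NO2 equatorial; NO2 axial.

2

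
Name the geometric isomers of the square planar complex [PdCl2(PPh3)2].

The distinct arrangements are (2 in all): Cl cis; Cl trans.

cis and trans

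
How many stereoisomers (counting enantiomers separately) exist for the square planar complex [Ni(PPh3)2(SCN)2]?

2

In a square planar complex each vertex has one trans partner and two cis neighbours.
The distinct arrangements are (2 in all): PPh3 cis; PPh3 trans.
Each arrangement has an internal mirror plane or centre of symmetry, so none is chiral.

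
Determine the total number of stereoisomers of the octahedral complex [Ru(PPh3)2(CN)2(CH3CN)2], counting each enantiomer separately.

Working through the distinct placements yields 5 geometric isomers: PPh3 trans, CN trans, CH3CN trans; PPh3 cis, CN cis, CH3CN trans; PPh3 trans, CN cis, CH3CN cis; PPh3 cis, CN cis, CH3CN cis (chiral); PPh3 cis, CN trans, CH3CN cis.
One of these lacks any improper symmetry element and so occurs as an enantiomeric pair, giving 5 + 1 = 6 stereoisomers in total.

6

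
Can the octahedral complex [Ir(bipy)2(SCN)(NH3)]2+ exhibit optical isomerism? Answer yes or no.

An octahedron has six vertices in three trans pairs; every non-trans pair is cis.
Each bipy is bidentate and must span two cis positions.
There are 2 geometric isomers: SCN and NH3 mutually trans; SCN and NH3 mutually cis (chiral).
One of these lacks any improper symmetry element and so occurs as an enantiomeric pair, giving 2 + 1 = 3 stereoisomers in total.

yes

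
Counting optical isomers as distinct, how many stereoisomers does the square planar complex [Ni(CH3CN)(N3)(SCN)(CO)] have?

There are 3 geometric isomers: (CH3CN/N3 trans, CO/SCN trans); (CH3CN/SCN trans, CO/N3 trans); (CH3CN/CO trans, N3/SCN trans).
Each arrangement has an internal mirror plane or centre of symmetry, so none is chiral.

3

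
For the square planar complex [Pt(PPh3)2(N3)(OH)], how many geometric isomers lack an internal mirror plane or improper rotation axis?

In a square planar complex each vertex has one trans partner and two cis neighbours.
The distinct arrangements are (2 in all): PPh3 cis; PPh3 trans.
Each arrangement has an internal mirror plane or centre of symmetry, so none is chiral.

0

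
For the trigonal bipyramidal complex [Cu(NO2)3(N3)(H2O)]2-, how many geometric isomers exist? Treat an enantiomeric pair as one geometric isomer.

A trigonal bipyramid has two axial and three equatorial sites, which are chemically inequivalent.
Working through the distinct placements yields 4 geometric isomers: N3 axial, H2O axial; N3 equatorial, H2O axial; N3 axial, H2O equatorial; N3 equatorial, H2O equatorial.

4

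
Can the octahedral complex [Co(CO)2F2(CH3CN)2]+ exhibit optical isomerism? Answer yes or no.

yes

In an octahedral complex each vertex has one trans partner and four cis neighbours.
There are 5 geometric isomers: CO trans, F trans, CH3CN trans; CO cis, F cis, CH3CN trans; CO cis, F trans, CH3CN cis; CO cis, F cis, CH3CN cis (chiral); CO trans, F cis, CH3CN cis.
One of these lacks any improper symmetry element and so occurs as an enantiomeric pair, giving 5 + 1 = 6 stereoisomers in total.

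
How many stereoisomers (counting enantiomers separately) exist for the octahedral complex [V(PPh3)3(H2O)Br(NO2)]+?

The six octahedral sites form three mutually perpendicular trans pairs.
The distinct arrangements are (4 in all): PPh3 mer (3 arrangements); PPh3 fac (chiral).
One of these lacks any improper symmetry element and so occurs as an enantiomeric pair, giving 4 + 1 = 5 stereoisomers in total.

5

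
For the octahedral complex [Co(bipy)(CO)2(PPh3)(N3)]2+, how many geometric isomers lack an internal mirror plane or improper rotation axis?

In an octahedral complex each vertex has one trans partner and four cis neighbours.
Each bipy is bidentate and must span two cis positions.
There are 4 geometric isomers: CO trans; CO cis (3 arrangements, 2 chiral).
Of these, 2 lack any improper symmetry element and so occur as enantiomeric pairs, giving 4 + 2 = 6 stereoisomers in total.

2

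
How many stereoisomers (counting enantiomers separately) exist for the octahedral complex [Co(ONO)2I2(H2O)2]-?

Working through the distinct placements yields 5 geometric isomers: ONO trans, I trans, H2O trans; ONO cis, I cis, H2O trans; ONO trans, I cis, H2O cis; ONO cis, I cis, H2O cis (chiral); ONO cis, I trans, H2O cis.
One of these lacks any improper symmetry element and so occurs as an enantiomeric pair, giving 5 + 1 = 6 stereoisomers in total.

6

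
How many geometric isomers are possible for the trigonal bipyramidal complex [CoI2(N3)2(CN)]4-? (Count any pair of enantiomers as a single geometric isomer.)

5

In a trigonal bipyramid the two axial positions differ from the three equatorial ones.
Exhaustive case analysis gives 5 geometric isomers.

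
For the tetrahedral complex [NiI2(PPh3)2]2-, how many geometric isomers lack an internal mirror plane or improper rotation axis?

0

All four vertices of a tetrahedron are equivalent and mutually adjacent, so cis/trans isomerism cannot arise.
Only one geometric arrangement is possible.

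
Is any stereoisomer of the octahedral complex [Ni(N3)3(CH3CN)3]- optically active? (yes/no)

In an octahedral complex each vertex has one trans partner and four cis neighbours.
The distinct arrangements are (2 in all): N3 mer; N3 fac.
Each arrangement has an internal mirror plane or centre of symmetry, so none is chiral.

no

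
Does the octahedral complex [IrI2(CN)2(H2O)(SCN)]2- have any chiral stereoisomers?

yes

The six octahedral sites form three mutually perpendicular trans pairs.
There are 6 geometric isomers: I cis, CN trans; I trans, CN trans; I cis, CN cis (3 arrangements, 2 chiral); I trans, CN cis.
Of these, 2 lack any improper symmetry element and so occur as enantiomeric pairs, giving 6 + 2 = 8 stereoisomers in total.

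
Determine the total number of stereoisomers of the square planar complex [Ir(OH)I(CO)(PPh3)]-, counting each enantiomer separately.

3

A square has two trans pairs of vertices; adjacent vertices are cis.
The distinct arrangements are (3 in all): (CO/OH trans, I/PPh3 trans); (CO/PPh3 trans, I/OH trans); (CO/I trans, OH/PPh3 trans).
Each arrangement has an internal mirror plane or centre of symmetry, so none is chiral.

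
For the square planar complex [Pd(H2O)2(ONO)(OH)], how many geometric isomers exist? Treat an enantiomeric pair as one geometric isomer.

2

A square has two trans pairs of vertices; adjacent vertices are cis.
Systematic placement gives 2 geometric isomers: H2O cis; H2O trans.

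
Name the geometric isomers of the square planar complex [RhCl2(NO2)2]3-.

A square has two trans pairs of vertices; adjacent vertices are cis.
The distinct arrangements are (2 in all): Cl cis; Cl trans.

cis and trans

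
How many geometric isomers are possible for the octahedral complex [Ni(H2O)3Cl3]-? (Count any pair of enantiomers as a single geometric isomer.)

2

The six octahedral sites form three mutually perpendicular trans pairs.
Working through the distinct placements yields 2 geometric isomers: H2O mer; H2O fac.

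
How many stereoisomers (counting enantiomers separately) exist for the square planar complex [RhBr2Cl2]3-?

2

A square has two trans pairs of vertices; adjacent vertices are cis.
There are 2 geometric isomers: Br cis; Br trans.
Each arrangement has an internal mirror plane or centre of symmetry, so none is chiral.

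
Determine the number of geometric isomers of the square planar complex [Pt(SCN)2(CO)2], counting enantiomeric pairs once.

2

A square has two trans pairs of vertices; adjacent vertices are cis.
The distinct arrangements are (2 in all): SCN cis; SCN trans.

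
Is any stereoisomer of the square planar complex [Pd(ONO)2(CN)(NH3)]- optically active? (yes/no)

In a square planar complex each vertex has one trans partner and two cis neighbours.
The distinct arrangements are (2 in all): ONO cis; ONO trans.
Each arrangement has an internal mirror plane or centre of symmetry, so none is chiral.

no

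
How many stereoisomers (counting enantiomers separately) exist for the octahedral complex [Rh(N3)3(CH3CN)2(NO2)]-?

3

An octahedron has six vertices in three trans pairs; every non-trans pair is cis.
There are 3 geometric isomers: N3 mer, CH3CN trans; N3 fac, CH3CN cis; N3 mer, CH3CN cis.
Each arrangement has an internal mirror plane or centre of symmetry, so none is chiral.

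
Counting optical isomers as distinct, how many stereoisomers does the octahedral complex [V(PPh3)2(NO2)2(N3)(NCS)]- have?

8

The six octahedral sites form three mutually perpendicular trans pairs.
Working through the distinct placements yields 6 geometric isomers: PPh3 trans, NO2 trans; PPh3 cis, NO2 cis (3 arrangements, 2 chiral); PPh3 trans, NO2 cis; PPh3 cis, NO2 trans.
Of these, 2 lack any improper symmetry element and so occur as enantiomeric pairs, giving 6 + 2 = 8 stereoisomers in total.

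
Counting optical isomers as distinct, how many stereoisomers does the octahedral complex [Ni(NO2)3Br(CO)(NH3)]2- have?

Systematic placement gives 4 geometric isomers: NO2 mer (3 arrangements); NO2 fac (chiral).
One of these lacks any improper symmetry element and so occurs as an enantiomeric pair, giving 4 + 1 = 5 stereoisomers in total.

5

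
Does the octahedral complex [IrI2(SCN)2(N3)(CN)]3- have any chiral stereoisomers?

An octahedron has six vertices in three trans pairs; every non-trans pair is cis.
Systematic placement gives 6 geometric isomers: I cis, SCN trans; I cis, SCN cis (3 arrangements, 2 chiral); I trans, SCN trans; I trans, SCN cis.
Of these, 2 lack any improper symmetry element and so occur as enantiomeric pairs, giving 6 + 2 = 8 stereoisomers in total.

yes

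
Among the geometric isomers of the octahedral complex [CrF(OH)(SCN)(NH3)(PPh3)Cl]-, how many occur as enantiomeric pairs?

15

An octahedron has six vertices in three trans pairs; every non-trans pair is cis.
Systematic enumeration (placing each ligand type in turn and discarding arrangements equivalent by rotation or reflection) gives 15 geometric isomers.
Of these, 15 lack any improper symmetry element and so occur as enantiomeric pairs, giving 15 + 15 = 30 stereoisomers in total.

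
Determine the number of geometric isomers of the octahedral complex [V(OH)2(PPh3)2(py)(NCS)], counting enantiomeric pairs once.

6

The six octahedral sites form three mutually perpendicular trans pairs.
The distinct arrangements are (6 in all): OH cis, PPh3 cis (3 arrangements, 2 chiral); OH cis, PPh3 trans; OH trans, PPh3 cis; OH trans, PPh3 trans.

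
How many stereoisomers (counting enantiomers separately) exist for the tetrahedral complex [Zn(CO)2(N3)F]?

1

Only one geometric arrangement is possible.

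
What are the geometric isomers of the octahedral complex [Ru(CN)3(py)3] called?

fac and mer

Working through the distinct placements yields 2 geometric isomers: CN mer; CN fac.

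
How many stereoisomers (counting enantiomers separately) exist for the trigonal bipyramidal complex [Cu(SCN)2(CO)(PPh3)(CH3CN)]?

In a trigonal bipyramid the two axial positions differ from the three equatorial ones.
Exhaustive case analysis gives 7 geometric isomers.
Of these, 3 lack any improper symmetry element and so occur as enantiomeric pairs, giving 7 + 3 = 10 stereoisomers in total.

10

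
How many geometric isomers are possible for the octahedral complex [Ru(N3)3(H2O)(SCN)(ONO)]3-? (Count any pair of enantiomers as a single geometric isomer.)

The six octahedral sites form three mutually perpendicular trans pairs.
The distinct arrangements are (4 in all): N3 mer (3 arrangements); N3 fac (chiral).

4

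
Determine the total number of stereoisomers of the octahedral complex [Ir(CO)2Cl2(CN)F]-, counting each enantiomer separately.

8

An octahedron has six vertices in three trans pairs; every non-trans pair is cis.
Systematic placement gives 6 geometric isomers: CO cis, Cl cis (3 arrangements, 2 chiral); CO cis, Cl trans; CO trans, Cl cis; CO trans, Cl trans.
Of these, 2 lack any improper symmetry element and so occur as enantiomeric pairs, giving 6 + 2 = 8 stereoisomers in total.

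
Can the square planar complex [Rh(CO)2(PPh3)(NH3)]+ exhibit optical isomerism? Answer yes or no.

A square has two trans pairs of vertices; adjacent vertices are cis.
The distinct arrangements are (2 in all): CO cis; CO trans.
Each arrangement has an internal mirror plane or centre of symmetry, so none is chiral.

no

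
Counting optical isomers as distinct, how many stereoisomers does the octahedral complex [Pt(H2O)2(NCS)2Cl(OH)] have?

8

The six octahedral sites form three mutually perpendicular trans pairs.
There are 6 geometric isomers: H2O cis, NCS cis (3 arrangements, 2 chiral); H2O cis, NCS trans; H2O trans, NCS cis; H2O trans, NCS trans.
Of these, 2 lack any improper symmetry element and so occur as enantiomeric pairs, giving 6 + 2 = 8 stereoisomers in total.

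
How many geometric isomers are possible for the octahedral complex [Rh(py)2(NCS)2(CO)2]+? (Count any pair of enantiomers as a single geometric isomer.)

5

In an octahedral complex each vertex has one trans partner and four cis neighbours.
Working through the distinct placements yields 5 geometric isomers: py trans, NCS trans, CO trans; py cis, NCS cis, CO trans; py trans, NCS cis, CO cis; py cis, NCS cis, CO cis (chiral); py cis, NCS trans, CO cis.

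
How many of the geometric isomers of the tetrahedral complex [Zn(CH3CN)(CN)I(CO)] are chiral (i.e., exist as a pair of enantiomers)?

All four vertices of a tetrahedron are equivalent and mutually adjacent, so cis/trans isomerism cannot arise.
Only one geometric arrangement is possible; it has no improper symmetry element, so it exists as a pair of enantiomers (2 stereoisomers).

1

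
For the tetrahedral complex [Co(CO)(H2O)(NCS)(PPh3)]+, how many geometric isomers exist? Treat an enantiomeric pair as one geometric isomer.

1

Only one geometric arrangement is possible; it has no improper symmetry element, so it exists as a pair of enantiomers (2 stereoisomers).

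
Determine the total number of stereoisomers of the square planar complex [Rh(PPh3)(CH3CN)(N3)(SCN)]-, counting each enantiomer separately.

In a square planar complex each vertex has one trans partner and two cis neighbours.
Working through the distinct placements yields 3 geometric isomers: (CH3CN/PPh3 trans, N3/SCN trans); (CH3CN/SCN trans, N3/PPh3 trans); (CH3CN/N3 trans, PPh3/SCN trans).
Each arrangement has an internal mirror plane or centre of symmetry, so none is chiral.

3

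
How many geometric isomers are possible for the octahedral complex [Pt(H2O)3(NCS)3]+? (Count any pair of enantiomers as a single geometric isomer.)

The six octahedral sites form three mutually perpendicular trans pairs.
Systematic placement gives 2 geometric isomers: H2O mer; H2O fac.

2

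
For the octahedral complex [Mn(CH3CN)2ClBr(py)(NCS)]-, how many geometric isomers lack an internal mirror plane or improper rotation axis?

6

In an octahedral complex each vertex has one trans partner and four cis neighbours.
Placing the ligands in turn and identifying arrangements related by rotation or reflection leaves 9 distinct geometric isomers.
Of these, 6 lack any improper symmetry element and so occur as enantiomeric pairs, giving 9 + 6 = 15 stereoisomers in total.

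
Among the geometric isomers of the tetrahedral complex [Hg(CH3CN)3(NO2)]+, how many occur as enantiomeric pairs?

0

In a tetrahedral complex all four positions are equivalent and every pair of ligands is adjacent — there is no cis/trans distinction.
Only one geometric arrangement is possible.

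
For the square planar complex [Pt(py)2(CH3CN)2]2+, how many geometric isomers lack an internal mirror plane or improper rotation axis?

0

In a square planar complex each vertex has one trans partner and two cis neighbours.
There are 2 geometric isomers: py cis; py trans.
Each arrangement has an internal mirror plane or centre of symmetry, so none is chiral.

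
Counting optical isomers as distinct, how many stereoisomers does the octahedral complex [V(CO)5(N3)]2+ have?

An octahedron has six vertices in three trans pairs; every non-trans pair is cis.
Only one geometric arrangement is possible.

1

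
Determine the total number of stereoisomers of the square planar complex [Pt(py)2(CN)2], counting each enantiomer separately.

2

In a square planar complex each vertex has one trans partner and two cis neighbours.
Working through the distinct placements yields 2 geometric isomers: py cis; py trans.
Each arrangement has an internal mirror plane or centre of symmetry, so none is chiral.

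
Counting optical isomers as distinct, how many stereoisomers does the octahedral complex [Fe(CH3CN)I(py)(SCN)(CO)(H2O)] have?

30

The six octahedral sites form three mutually perpendicular trans pairs.
Exhaustive case analysis gives 15 geometric isomers.
Of these, 15 lack any improper symmetry element and so occur as enantiomeric pairs, giving 15 + 15 = 30 stereoisomers in total.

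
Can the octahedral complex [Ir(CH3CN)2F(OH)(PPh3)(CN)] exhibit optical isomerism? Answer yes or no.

In an octahedral complex each vertex has one trans partner and four cis neighbours.
Placing the ligands in turn and identifying arrangements related by rotation or reflection leaves 9 distinct geometric isomers.
Of these, 6 lack any improper symmetry element and so occur as enantiomeric pairs, giving 9 + 6 = 15 stereoisomers in total.

yes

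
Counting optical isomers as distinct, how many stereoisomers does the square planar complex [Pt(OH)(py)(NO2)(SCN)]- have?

3

A square has two trans pairs of vertices; adjacent vertices are cis.
The distinct arrangements are (3 in all): (NO2/SCN trans, OH/py trans); (NO2/py trans, OH/SCN trans); (NO2/OH trans, SCN/py trans).
Each arrangement has an internal mirror plane or centre of symmetry, so none is chiral.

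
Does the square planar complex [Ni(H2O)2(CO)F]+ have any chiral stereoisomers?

In a square planar complex each vertex has one trans partner and two cis neighbours.
Systematic placement gives 2 geometric isomers: H2O cis; H2O trans.
Each arrangement has an internal mirror plane or centre of symmetry, so none is chiral.

no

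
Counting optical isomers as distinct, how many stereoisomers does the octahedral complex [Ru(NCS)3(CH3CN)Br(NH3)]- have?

There are 4 geometric isomers: NCS mer (3 arrangements); NCS fac (chiral).
One of these lacks any improper symmetry element and so occurs as an enantiomeric pair, giving 4 + 1 = 5 stereoisomers in total.

5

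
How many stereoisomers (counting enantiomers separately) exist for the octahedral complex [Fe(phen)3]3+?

Each phen is bidentate and must span two cis positions.
Only one geometric arrangement is possible; it has no improper symmetry element, so it exists as a pair of enantiomers (2 stereoisomers).

2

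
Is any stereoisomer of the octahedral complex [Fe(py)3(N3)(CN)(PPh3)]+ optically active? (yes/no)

An octahedron has six vertices in three trans pairs; every non-trans pair is cis.
Systematic placement gives 4 geometric isomers: py mer (3 arrangements); py fac (chiral).
One of these lacks any improper symmetry element and so occurs as an enantiomeric pair, giving 4 + 1 = 5 stereoisomers in total.

yes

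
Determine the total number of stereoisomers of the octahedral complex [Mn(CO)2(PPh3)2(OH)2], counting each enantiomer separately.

6

In an octahedral complex each vertex has one trans partner and four cis neighbours.
Systematic placement gives 5 geometric isomers: CO trans, PPh3 trans, OH trans; CO trans, PPh3 cis, OH cis; CO cis, PPh3 trans, OH cis; CO cis, PPh3 cis, OH cis (chiral); CO cis, PPh3 cis, OH trans.
One of these lacks any improper symmetry element and so occurs as an enantiomeric pair, giving 5 + 1 = 6 stereoisomers in total.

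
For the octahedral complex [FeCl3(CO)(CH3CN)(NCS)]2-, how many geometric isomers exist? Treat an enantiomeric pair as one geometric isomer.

The six octahedral sites form three mutually perpendicular trans pairs.
The distinct arrangements are (4 in all): Cl mer (3 arrangements); Cl fac (chiral).

4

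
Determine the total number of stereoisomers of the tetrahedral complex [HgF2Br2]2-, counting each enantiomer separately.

In a tetrahedral complex all four positions are equivalent and every pair of ligands is adjacent — there is no cis/trans distinction.
Only one geometric arrangement is possible.

1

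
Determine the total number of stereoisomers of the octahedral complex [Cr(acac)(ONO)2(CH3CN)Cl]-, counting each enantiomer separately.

6

In an octahedral complex each vertex has one trans partner and four cis neighbours.
Each acac is bidentate and must span two cis positions.
There are 4 geometric isomers: ONO cis (3 arrangements, 2 chiral); ONO trans.
Of these, 2 lack any improper symmetry element and so occur as enantiomeric pairs, giving 4 + 2 = 6 stereoisomers in total.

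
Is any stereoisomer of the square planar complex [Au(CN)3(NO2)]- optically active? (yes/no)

In a square planar complex each vertex has one trans partner and two cis neighbours.
Only one geometric arrangement is possible.

no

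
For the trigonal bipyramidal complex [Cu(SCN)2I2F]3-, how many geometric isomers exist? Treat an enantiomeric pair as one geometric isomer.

5

A trigonal bipyramid has two axial and three equatorial sites, which are chemically inequivalent.
Placing the ligands in turn and identifying arrangements related by rotation or reflection leaves 5 distinct geometric isomers.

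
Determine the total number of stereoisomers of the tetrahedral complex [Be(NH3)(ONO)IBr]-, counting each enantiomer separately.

All four vertices of a tetrahedron are equivalent and mutually adjacent, so cis/trans isomerism cannot arise.
Only one geometric arrangement is possible; it has no improper symmetry element, so it exists as a pair of enantiomers (2 stereoisomers).

2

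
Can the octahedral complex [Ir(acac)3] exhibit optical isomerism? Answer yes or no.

yes

An octahedron has six vertices in three trans pairs; every non-trans pair is cis.
Each acac is bidentate and must span two cis positions.
Only one geometric arrangement is possible; it has no improper symmetry element, so it exists as a pair of enantiomers (2 stereoisomers).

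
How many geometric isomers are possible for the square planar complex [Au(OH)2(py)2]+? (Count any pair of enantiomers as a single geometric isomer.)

2

In a square planar complex each vertex has one trans partner and two cis neighbours.
Systematic placement gives 2 geometric isomers: OH cis; OH trans.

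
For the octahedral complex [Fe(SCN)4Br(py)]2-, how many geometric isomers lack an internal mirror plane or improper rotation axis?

0

The six octahedral sites form three mutually perpendicular trans pairs.
The distinct arrangements are (2 in all): Br and py mutually cis; Br and py mutually trans.
Each arrangement has an internal mirror plane or centre of symmetry, so none is chiral.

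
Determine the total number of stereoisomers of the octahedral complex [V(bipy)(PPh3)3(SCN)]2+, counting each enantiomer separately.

In an octahedral complex each vertex has one trans partner and four cis neighbours.
Each bipy is bidentate and must span two cis positions.
The distinct arrangements are (2 in all): PPh3 mer; PPh3 fac.
Each arrangement has an internal mirror plane or centre of symmetry, so none is chiral.

2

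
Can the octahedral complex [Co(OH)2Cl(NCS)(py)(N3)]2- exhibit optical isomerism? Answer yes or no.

The six octahedral sites form three mutually perpendicular trans pairs.
Exhaustive case analysis gives 9 geometric isomers.
Of these, 6 lack any improper symmetry element and so occur as enantiomeric pairs, giving 9 + 6 = 15 stereoisomers in total.

yes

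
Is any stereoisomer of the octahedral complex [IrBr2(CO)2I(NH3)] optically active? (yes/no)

yes

In an octahedral complex each vertex has one trans partner and four cis neighbours.
Systematic placement gives 6 geometric isomers: Br trans, CO trans; Br trans, CO cis; Br cis, CO cis (3 arrangements, 2 chiral); Br cis, CO trans.
Of these, 2 lack any improper symmetry element and so occur as enantiomeric pairs, giving 6 + 2 = 8 stereoisomers in total.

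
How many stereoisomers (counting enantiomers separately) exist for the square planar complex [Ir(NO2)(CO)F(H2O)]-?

3

A square has two trans pairs of vertices; adjacent vertices are cis.
Working through the distinct placements yields 3 geometric isomers: (CO/H2O trans, F/NO2 trans); (CO/NO2 trans, F/H2O trans); (CO/F trans, H2O/NO2 trans).
Each arrangement has an internal mirror plane or centre of symmetry, so none is chiral.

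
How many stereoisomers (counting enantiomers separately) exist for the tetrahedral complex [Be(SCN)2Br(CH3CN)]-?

All four vertices of a tetrahedron are equivalent and mutually adjacent, so cis/trans isomerism cannot arise.
Only one geometric arrangement is possible.

1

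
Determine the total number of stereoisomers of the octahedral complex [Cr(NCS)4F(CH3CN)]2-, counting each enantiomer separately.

2

In an octahedral complex each vertex has one trans partner and four cis neighbours.
Working through the distinct placements yields 2 geometric isomers: F and CH3CN mutually trans; F and CH3CN mutually cis.
Each arrangement has an internal mirror plane or centre of symmetry, so none is chiral.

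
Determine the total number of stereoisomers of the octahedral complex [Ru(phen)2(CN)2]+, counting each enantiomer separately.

In an octahedral complex each vertex has one trans partner and four cis neighbours.
Each phen is bidentate and must span two cis positions.
Systematic placement gives 2 geometric isomers: CN trans; CN cis (chiral).
One of these lacks any improper symmetry element and so occurs as an enantiomeric pair, giving 2 + 1 = 3 stereoisomers in total.

3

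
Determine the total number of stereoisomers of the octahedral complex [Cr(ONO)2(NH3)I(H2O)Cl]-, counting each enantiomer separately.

In an octahedral complex each vertex has one trans partner and four cis neighbours.
Exhaustive case analysis gives 9 geometric isomers.
Of these, 6 lack any improper symmetry element and so occur as enantiomeric pairs, giving 9 + 6 = 15 stereoisomers in total.

15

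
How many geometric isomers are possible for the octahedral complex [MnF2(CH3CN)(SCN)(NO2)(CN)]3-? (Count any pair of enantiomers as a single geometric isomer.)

An octahedron has six vertices in three trans pairs; every non-trans pair is cis.
Placing the ligands in turn and identifying arrangements related by rotation or reflection leaves 9 distinct geometric isomers.

9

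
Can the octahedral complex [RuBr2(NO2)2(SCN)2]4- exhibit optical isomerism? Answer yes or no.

The six octahedral sites form three mutually perpendicular trans pairs.
Working through the distinct placements yields 5 geometric isomers: Br trans, NO2 trans, SCN trans; Br trans, NO2 cis, SCN cis; Br cis, NO2 cis, SCN trans; Br cis, NO2 cis, SCN cis (chiral); Br cis, NO2 trans, SCN cis.
One of these lacks any improper symmetry element and so occurs as an enantiomeric pair, giving 5 + 1 = 6 stereoisomers in total.

yes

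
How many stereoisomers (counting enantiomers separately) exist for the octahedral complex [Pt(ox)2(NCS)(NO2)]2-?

3

The six octahedral sites form three mutually perpendicular trans pairs.
Each ox is bidentate and must span two cis positions.
There are 2 geometric isomers: NCS and NO2 mutually trans; NCS and NO2 mutually cis (chiral).
One of these lacks any improper symmetry element and so occurs as an enantiomeric pair, giving 2 + 1 = 3 stereoisomers in total.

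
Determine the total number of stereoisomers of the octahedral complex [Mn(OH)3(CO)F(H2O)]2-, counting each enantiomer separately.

The six octahedral sites form three mutually perpendicular trans pairs.
The distinct arrangements are (4 in all): OH mer (3 arrangements); OH fac (chiral).
One of these lacks any improper symmetry element and so occurs as an enantiomeric pair, giving 4 + 1 = 5 stereoisomers in total.

5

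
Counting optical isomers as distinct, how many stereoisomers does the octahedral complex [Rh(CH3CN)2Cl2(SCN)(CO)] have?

8

An octahedron has six vertices in three trans pairs; every non-trans pair is cis.
Working through the distinct placements yields 6 geometric isomers: CH3CN trans, Cl cis; CH3CN trans, Cl trans; CH3CN cis, Cl cis (3 arrangements, 2 chiral); CH3CN cis, Cl trans.
Of these, 2 lack any improper symmetry element and so occur as enantiomeric pairs, giving 6 + 2 = 8 stereoisomers in total.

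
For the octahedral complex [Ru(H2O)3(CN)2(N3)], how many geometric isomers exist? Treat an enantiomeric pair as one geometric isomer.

3

An octahedron has six vertices in three trans pairs; every non-trans pair is cis.
The distinct arrangements are (3 in all): H2O mer, CN trans; H2O fac, CN cis; H2O mer, CN cis.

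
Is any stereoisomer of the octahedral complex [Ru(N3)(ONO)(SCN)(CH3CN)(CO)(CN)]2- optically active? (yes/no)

yes

Systematic enumeration (placing each ligand type in turn and discarding arrangements equivalent by rotation or reflection) gives 15 geometric isomers.
Of these, 15 lack any improper symmetry element and so occur as enantiomeric pairs, giving 15 + 15 = 30 stereoisomers in total.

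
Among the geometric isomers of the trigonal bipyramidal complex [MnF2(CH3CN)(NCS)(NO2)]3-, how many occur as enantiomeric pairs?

3

In a trigonal bipyramid the two axial positions differ from the three equatorial ones.
Systematic enumeration (placing each ligand type in turn and discarding arrangements equivalent by rotation or reflection) gives 7 geometric isomers.
Of these, 3 lack any improper symmetry element and so occur as enantiomeric pairs, giving 7 + 3 = 10 stereoisomers in total.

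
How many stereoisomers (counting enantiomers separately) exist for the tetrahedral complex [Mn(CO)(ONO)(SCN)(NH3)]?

Only one geometric arrangement is possible; it has no improper symmetry element, so it exists as a pair of enantiomers (2 stereoisomers).

2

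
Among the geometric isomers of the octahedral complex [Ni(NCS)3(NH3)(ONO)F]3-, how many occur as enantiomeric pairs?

1

The six octahedral sites form three mutually perpendicular trans pairs.
Systematic placement gives 4 geometric isomers: NCS mer (3 arrangements); NCS fac (chiral).
One of these lacks any improper symmetry element and so occurs as an enantiomeric pair, giving 4 + 1 = 5 stereoisomers in total.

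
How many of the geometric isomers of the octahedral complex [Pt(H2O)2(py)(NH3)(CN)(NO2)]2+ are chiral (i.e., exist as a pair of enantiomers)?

An octahedron has six vertices in three trans pairs; every non-trans pair is cis.
Systematic enumeration (placing each ligand type in turn and discarding arrangements equivalent by rotation or reflection) gives 9 geometric isomers.
Of these, 6 lack any improper symmetry element and so occur as enantiomeric pairs, giving 9 + 6 = 15 stereoisomers in total.

6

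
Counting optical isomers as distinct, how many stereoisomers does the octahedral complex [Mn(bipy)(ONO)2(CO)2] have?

4

The six octahedral sites form three mutually perpendicular trans pairs.
Each bipy is bidentate and must span two cis positions.
Working through the distinct placements yields 3 geometric isomers: ONO cis, CO trans; ONO cis, CO cis (chiral); ONO trans, CO cis.
One of these lacks any improper symmetry element and so occurs as an enantiomeric pair, giving 3 + 1 = 4 stereoisomers in total.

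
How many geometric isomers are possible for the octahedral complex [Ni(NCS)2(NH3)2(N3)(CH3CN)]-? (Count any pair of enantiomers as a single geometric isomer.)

The six octahedral sites form three mutually perpendicular trans pairs.
Working through the distinct placements yields 6 geometric isomers: NCS trans, NH3 trans; NCS cis, NH3 cis (3 arrangements, 2 chiral); NCS cis, NH3 trans; NCS trans, NH3 cis.

6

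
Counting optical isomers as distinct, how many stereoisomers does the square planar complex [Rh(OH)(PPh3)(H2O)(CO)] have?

3

In a square planar complex each vertex has one trans partner and two cis neighbours.
There are 3 geometric isomers: (CO/OH trans, H2O/PPh3 trans); (CO/PPh3 trans, H2O/OH trans); (CO/H2O trans, OH/PPh3 trans).
Each arrangement has an internal mirror plane or centre of symmetry, so none is chiral.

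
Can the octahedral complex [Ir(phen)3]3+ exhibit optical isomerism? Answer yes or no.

yes

An octahedron has six vertices in three trans pairs; every non-trans pair is cis.
Each phen is bidentate and must span two cis positions.
Only one geometric arrangement is possible; it has no improper symmetry element, so it exists as a pair of enantiomers (2 stereoisomers).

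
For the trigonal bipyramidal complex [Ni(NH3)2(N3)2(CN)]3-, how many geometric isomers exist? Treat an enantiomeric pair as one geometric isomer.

5

In a trigonal bipyramid the two axial positions differ from the three equatorial ones.
Systematic enumeration (placing each ligand type in turn and discarding arrangements equivalent by rotation or reflection) gives 5 geometric isomers.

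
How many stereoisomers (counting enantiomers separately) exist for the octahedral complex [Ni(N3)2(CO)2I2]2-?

6

An octahedron has six vertices in three trans pairs; every non-trans pair is cis.
There are 5 geometric isomers: N3 trans, CO trans, I trans; N3 cis, CO trans, I cis; N3 trans, CO cis, I cis; N3 cis, CO cis, I cis (chiral); N3 cis, CO cis, I trans.
One of these lacks any improper symmetry element and so occurs as an enantiomeric pair, giving 5 + 1 = 6 stereoisomers in total.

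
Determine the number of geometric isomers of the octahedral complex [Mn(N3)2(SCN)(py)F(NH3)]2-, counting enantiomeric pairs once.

9

The six octahedral sites form three mutually perpendicular trans pairs.
Exhaustive case analysis gives 9 geometric isomers.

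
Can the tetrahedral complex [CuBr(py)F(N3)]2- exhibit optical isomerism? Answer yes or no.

yes

All four vertices of a tetrahedron are equivalent and mutually adjacent, so cis/trans isomerism cannot arise.
Only one geometric arrangement is possible; it has no improper symmetry element, so it exists as a pair of enantiomers (2 stereoisomers).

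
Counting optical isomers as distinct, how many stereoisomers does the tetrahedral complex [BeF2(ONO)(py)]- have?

1

In a tetrahedral complex all four positions are equivalent and every pair of ligands is adjacent — there is no cis/trans distinction.
Only one geometric arrangement is possible.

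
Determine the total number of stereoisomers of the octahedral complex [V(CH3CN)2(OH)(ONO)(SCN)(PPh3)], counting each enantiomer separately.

15

Placing the ligands in turn and identifying arrangements related by rotation or reflection leaves 9 distinct geometric isomers.
Of these, 6 lack any improper symmetry element and so occur as enantiomeric pairs, giving 9 + 6 = 15 stereoisomers in total.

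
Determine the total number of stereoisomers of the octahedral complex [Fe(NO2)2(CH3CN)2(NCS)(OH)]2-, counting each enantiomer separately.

8

There are 6 geometric isomers: NO2 cis, CH3CN trans; NO2 trans, CH3CN trans; NO2 cis, CH3CN cis (3 arrangements, 2 chiral); NO2 trans, CH3CN cis.
Of these, 2 lack any improper symmetry element and so occur as enantiomeric pairs, giving 6 + 2 = 8 stereoisomers in total.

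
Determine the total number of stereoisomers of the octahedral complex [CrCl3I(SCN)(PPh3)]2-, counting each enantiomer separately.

An octahedron has six vertices in three trans pairs; every non-trans pair is cis.
Systematic placement gives 4 geometric isomers: Cl mer (3 arrangements); Cl fac (chiral).
One of these lacks any improper symmetry element and so occurs as an enantiomeric pair, giving 4 + 1 = 5 stereoisomers in total.

5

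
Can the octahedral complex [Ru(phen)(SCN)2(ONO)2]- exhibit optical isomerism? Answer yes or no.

yes

An octahedron has six vertices in three trans pairs; every non-trans pair is cis.
Each phen is bidentate and must span two cis positions.
Working through the distinct placements yields 3 geometric isomers: SCN cis, ONO trans; SCN cis, ONO cis (chiral); SCN trans, ONO cis.
One of these lacks any improper symmetry element and so occurs as an enantiomeric pair, giving 3 + 1 = 4 stereoisomers in total.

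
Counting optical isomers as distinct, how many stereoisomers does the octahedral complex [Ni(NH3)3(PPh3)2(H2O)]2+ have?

3

In an octahedral complex each vertex has one trans partner and four cis neighbours.
Systematic placement gives 3 geometric isomers: NH3 mer, PPh3 trans; NH3 fac, PPh3 cis; NH3 mer, PPh3 cis.
Each arrangement has an internal mirror plane or centre of symmetry, so none is chiral.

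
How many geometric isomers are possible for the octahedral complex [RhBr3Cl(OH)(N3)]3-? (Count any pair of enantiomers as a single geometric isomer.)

An octahedron has six vertices in three trans pairs; every non-trans pair is cis.
There are 4 geometric isomers: Br mer (3 arrangements); Br fac (chiral).

4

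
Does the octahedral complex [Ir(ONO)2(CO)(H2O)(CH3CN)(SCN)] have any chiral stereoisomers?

Placing the ligands in turn and identifying arrangements related by rotation or reflection leaves 9 distinct geometric isomers.
Of these, 6 lack any improper symmetry element and so occur as enantiomeric pairs, giving 9 + 6 = 15 stereoisomers in total.

yes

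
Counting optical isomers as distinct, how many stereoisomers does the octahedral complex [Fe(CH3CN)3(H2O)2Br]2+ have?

An octahedron has six vertices in three trans pairs; every non-trans pair is cis.
Working through the distinct placements yields 3 geometric isomers: CH3CN mer, H2O trans; CH3CN fac, H2O cis; CH3CN mer, H2O cis.
Each arrangement has an internal mirror plane or centre of symmetry, so none is chiral.

3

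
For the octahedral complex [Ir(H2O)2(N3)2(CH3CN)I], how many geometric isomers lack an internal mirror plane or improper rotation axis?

2

The six octahedral sites form three mutually perpendicular trans pairs.
The distinct arrangements are (6 in all): H2O cis, N3 trans; H2O cis, N3 cis (3 arrangements, 2 chiral); H2O trans, N3 trans; H2O trans, N3 cis.
Of these, 2 lack any improper symmetry element and so occur as enantiomeric pairs, giving 6 + 2 = 8 stereoisomers in total.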